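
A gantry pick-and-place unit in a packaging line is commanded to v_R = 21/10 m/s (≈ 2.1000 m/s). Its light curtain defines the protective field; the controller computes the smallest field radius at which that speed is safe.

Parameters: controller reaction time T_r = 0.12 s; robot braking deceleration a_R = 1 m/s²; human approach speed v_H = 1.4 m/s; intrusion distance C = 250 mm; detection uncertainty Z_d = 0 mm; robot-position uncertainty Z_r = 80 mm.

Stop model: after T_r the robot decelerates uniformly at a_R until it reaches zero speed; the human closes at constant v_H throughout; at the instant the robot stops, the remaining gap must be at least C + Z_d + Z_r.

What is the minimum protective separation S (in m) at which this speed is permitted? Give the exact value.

S_min = 1179/200 m = 5.8950 m

T_s = v_R/a_R = (21/10)/1 = 2.1000 s
robot covers v_R·T_r = 2.1000·0.1200 = 0.2520 m before braking
braking distance = 2.1000²/(2·1.0000) = 2.2050 m
human closes 1.4000·2.2200 = 3.1080 m
margins: 0.2500+0.0000+0.0800 = 0.3300 m
S_min ≈ 0.2520+2.2050+3.1080+0.3300  ⇒  S_min = 1179/200 m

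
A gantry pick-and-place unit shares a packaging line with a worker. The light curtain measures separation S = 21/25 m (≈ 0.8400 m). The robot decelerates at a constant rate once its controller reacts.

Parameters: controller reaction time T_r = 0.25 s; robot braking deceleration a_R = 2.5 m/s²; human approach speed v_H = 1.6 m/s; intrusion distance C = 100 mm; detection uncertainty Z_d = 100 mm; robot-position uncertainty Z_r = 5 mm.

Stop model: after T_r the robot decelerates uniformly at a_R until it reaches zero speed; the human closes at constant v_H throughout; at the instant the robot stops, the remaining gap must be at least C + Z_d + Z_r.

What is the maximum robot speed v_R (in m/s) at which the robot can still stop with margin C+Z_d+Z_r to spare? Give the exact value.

quadratic (1/5)·v² + (89/100)·v + (-47/200) = 0
  disc = (89/100)² − 4·(1/5)·(-47/200) = 9801/10000 ; √disc = 99/100
  v_R = (−(89/100) + 99/100) / (2·(1/5)) = 1/4 m/s
check:
T_s = v_R/a_R = (1/4)/(5/2) = 0.1000 s
robot in T_r: 0.2500·0.2500 = 0.0625 m
braking distance = 0.2500²/(2·2.5000) = 0.0125 m
human over T_r+T_s: 1.6000·(0.2500+0.1000) = 0.5600 m
C+Z_d+Z_r = 0.1000+0.1000+0.0050 = 0.2050 m
sum ≈ 0.0625+0.0125+0.5600+0.2050 ≈ 0.8400 m = S ✓

v_R_max = 1/4 m/s = 0.2500 m/s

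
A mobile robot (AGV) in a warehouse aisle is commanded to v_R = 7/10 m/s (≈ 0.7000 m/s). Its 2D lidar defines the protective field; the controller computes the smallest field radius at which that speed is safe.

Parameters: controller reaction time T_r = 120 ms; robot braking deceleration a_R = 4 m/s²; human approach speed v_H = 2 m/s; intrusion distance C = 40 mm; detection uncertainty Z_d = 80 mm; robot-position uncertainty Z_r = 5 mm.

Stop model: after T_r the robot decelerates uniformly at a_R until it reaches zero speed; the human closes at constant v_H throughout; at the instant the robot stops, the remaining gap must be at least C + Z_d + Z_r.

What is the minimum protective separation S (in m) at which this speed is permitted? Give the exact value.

S_min = 3441/4000 m = 0.8602 m

braking lasts T_s = (7/10)/4 = 0.1750 s
robot covers v_R·T_r = 0.7000·0.1200 = 0.0840 m before braking
braking distance = 0.7000²/(2·4.0000) = 0.0612 m
human over T_r+T_s: 2.0000·(0.1200+0.1750) = 0.5900 m
margins: 0.0400+0.0800+0.0050 = 0.1250 m
S_min ≈ 0.0840+0.0612+0.5900+0.1250  ⇒  S_min = 3441/4000 m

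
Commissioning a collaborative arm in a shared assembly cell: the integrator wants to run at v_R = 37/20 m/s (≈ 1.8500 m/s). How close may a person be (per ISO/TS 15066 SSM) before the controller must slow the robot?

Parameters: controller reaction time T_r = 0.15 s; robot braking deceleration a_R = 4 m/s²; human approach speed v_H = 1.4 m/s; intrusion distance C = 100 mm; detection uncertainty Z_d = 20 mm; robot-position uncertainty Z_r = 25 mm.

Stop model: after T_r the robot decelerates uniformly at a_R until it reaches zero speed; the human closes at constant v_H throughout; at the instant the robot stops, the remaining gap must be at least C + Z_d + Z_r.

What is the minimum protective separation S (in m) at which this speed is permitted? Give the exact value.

S_min = 1093/640 m = 1.7078 m

T_s = v_R/a_R = (37/20)/4 = 0.4625 s
robot covers v_R·T_r = 1.8500·0.1500 = 0.2775 m before braking
robot covers 1.8500·0.4625 − ½·4.0000·0.4625² = 0.4278 m while stopping
human closes 1.4000·0.6125 = 0.8575 m
residual clearance needed = 0.1000+0.0200+0.0250 = 0.1450 m
S_min ≈ 0.2775+0.4278+0.8575+0.1450  ⇒  S_min = 1093/640 m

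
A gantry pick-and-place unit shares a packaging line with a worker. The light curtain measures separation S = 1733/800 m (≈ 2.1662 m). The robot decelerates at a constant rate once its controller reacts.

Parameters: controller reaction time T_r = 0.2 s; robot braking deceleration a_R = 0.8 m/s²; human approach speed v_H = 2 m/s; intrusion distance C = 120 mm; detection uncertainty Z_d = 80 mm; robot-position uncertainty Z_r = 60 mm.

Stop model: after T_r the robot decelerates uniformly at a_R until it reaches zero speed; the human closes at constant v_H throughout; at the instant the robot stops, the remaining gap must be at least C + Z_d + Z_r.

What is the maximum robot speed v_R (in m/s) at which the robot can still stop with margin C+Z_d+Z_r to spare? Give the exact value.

collect terms ⇒ (5/8)·v_R² + (27/10)·v_R + (-241/160) = 0
  disc = (27/10)² − 4·(5/8)·(-241/160) = 17689/1600 ; √disc = 133/40
  v_R = (−(27/10) + 133/40) / (2·(5/8)) = 1/2 m/s
check:
T_s = v_R/a_R = (1/2)/(4/5) = 0.6250 s
robot in T_r: 0.5000·0.2000 = 0.1000 m
robot under decel: 0.5000²/(2·0.8000) = 0.1562 m
person approaches 2.0000·(0.2000+0.6250) = 1.6500 m
C+Z_d+Z_r = 0.1200+0.0800+0.0600 = 0.2600 m
sum ≈ 0.1000+0.1562+1.6500+0.2600 ≈ 2.1662 m = S ✓

v_R_max = 1/2 m/s = 0.5000 m/s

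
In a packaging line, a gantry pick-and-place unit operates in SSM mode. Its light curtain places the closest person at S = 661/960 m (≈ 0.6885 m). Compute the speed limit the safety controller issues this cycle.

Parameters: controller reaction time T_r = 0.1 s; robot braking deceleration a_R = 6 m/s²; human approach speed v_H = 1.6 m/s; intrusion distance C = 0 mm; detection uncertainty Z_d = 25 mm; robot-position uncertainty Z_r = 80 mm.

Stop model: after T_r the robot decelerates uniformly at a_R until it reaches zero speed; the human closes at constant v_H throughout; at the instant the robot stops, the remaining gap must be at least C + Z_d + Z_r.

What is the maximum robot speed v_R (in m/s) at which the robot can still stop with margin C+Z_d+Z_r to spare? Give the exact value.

v_R_max = 19/20 m/s = 0.9500 m/s

collect terms ⇒ (1/12)·v_R² + (11/30)·v_R + (-2033/4800) = 0
  disc = (11/30)² − 4·(1/12)·(-2033/4800) = 441/1600 ; √disc = 21/40
  v_R = (−(11/30) + 21/40) / (2·(1/12)) = 19/20 m/s
check:
stop time T_s = (19/20)/6 = 0.1583 s
reaction-phase robot travel = 0.9500·0.1000 = 0.0950 m
robot covers 0.9500·0.1583 − ½·6.0000·0.1583² = 0.0752 m while stopping
human closes 1.6000·0.2583 = 0.4133 m
margins: 0.0000+0.0250+0.0800 = 0.1050 m
sum ≈ 0.0950+0.0752+0.4133+0.1050 ≈ 0.6885 m = S ✓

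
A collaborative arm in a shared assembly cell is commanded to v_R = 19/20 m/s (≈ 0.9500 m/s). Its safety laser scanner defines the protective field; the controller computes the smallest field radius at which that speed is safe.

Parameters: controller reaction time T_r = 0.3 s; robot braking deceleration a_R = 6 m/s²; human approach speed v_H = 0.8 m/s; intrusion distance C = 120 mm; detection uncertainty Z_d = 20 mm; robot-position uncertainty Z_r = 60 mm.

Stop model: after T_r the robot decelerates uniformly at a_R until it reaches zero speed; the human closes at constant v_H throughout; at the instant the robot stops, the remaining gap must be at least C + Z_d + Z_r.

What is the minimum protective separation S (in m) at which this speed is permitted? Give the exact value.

T_s = v_R/a_R = (19/20)/6 = 0.1583 s
robot covers v_R·T_r = 0.9500·0.3000 = 0.2850 m before braking
robot covers 0.9500·0.1583 − ½·6.0000·0.1583² = 0.0752 m while stopping
human closes 0.8000·0.4583 = 0.3667 m
margins: 0.1200+0.0200+0.0600 = 0.2000 m
S_min ≈ 0.2850+0.0752+0.3667+0.2000  ⇒  S_min = 1483/1600 m

S_min = 1483/1600 m = 0.9269 m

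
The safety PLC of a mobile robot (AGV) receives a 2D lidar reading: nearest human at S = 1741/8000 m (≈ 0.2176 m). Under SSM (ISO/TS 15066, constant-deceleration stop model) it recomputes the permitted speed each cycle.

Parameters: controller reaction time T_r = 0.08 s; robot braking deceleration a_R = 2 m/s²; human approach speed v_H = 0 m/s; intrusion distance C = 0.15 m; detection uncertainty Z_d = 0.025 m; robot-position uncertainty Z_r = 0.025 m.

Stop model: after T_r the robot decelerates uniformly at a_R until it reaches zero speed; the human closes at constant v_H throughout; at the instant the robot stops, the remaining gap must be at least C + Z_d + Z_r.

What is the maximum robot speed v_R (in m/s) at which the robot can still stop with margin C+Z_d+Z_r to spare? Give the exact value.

v_R_max = 3/20 m/s = 0.1500 m/s

quadratic (1/4)·v² + (2/25)·v + (-141/8000) = 0
  disc = (2/25)² − 4·(1/4)·(-141/8000) = 961/40000 ; √disc = 31/200
  v_R = (−(2/25) + 31/200) / (2·(1/4)) = 3/20 m/s
check:
stop time T_s = (3/20)/2 = 0.0750 s
reaction-phase robot travel = 0.1500·0.0800 = 0.0120 m
robot under decel: 0.1500²/(2·2.0000) = 0.0056 m
human over T_r+T_s: 0.0000·(0.0800+0.0750) = 0.0000 m
residual clearance needed = 0.1500+0.0250+0.0250 = 0.2000 m
sum ≈ 0.0120+0.0056+0.0000+0.2000 ≈ 0.2176 m = S ✓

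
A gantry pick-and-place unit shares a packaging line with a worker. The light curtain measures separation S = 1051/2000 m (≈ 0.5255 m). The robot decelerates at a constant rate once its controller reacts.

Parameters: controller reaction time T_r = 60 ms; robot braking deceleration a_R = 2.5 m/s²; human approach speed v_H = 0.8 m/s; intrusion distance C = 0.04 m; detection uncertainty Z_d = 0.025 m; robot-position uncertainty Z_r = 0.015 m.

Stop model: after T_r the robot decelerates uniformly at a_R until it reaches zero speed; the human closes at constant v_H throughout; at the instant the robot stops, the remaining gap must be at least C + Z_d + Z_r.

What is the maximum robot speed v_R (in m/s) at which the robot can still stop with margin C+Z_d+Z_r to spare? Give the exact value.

quadratic (1/5)·v² + (19/50)·v + (-159/400) = 0
  disc = (19/50)² − 4·(1/5)·(-159/400) = 289/625 ; √disc = 17/25
  v_R = (−(19/50) + 17/25) / (2·(1/5)) = 3/4 m/s
check:
T_s = v_R/a_R = (3/4)/(5/2) = 0.3000 s
reaction-phase robot travel = 0.7500·0.0600 = 0.0450 m
robot covers 0.7500·0.3000 − ½·2.5000·0.3000² = 0.1125 m while stopping
person approaches 0.8000·(0.0600+0.3000) = 0.2880 m
residual clearance needed = 0.0400+0.0250+0.0150 = 0.0800 m
sum ≈ 0.0450+0.1125+0.2880+0.0800 ≈ 0.5255 m = S ✓

v_R_max = 3/4 m/s = 0.7500 m/s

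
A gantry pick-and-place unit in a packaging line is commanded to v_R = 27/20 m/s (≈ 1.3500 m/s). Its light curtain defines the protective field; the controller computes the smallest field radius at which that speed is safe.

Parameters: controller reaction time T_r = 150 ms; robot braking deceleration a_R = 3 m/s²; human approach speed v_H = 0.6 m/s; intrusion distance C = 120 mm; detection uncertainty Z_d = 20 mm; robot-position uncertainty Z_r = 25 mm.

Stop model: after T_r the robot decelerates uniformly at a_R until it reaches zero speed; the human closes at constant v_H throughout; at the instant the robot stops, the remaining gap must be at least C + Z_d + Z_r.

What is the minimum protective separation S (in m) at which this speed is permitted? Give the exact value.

S_min = 33/32 m = 1.0312 m

T_s = v_R/a_R = (27/20)/3 = 0.4500 s
robot in T_r: 1.3500·0.1500 = 0.2025 m
braking distance = 1.3500²/(2·3.0000) = 0.3038 m
human over T_r+T_s: 0.6000·(0.1500+0.4500) = 0.3600 m
C+Z_d+Z_r = 0.1200+0.0200+0.0250 = 0.1650 m
S_min ≈ 0.2025+0.3038+0.3600+0.1650  ⇒  S_min = 33/32 m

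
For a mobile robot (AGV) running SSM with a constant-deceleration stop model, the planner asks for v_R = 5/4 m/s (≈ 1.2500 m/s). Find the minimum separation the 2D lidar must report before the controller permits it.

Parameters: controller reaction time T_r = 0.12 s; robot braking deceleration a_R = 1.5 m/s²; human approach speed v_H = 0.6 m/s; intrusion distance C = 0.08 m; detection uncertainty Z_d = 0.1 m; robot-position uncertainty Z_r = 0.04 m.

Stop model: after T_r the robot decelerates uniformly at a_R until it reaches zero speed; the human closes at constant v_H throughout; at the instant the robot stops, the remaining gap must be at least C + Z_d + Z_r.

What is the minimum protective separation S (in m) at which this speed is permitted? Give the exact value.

S_min = 8777/6000 m = 1.4628 m

T_s = v_R/a_R = (5/4)/(3/2) = 0.8333 s
robot in T_r: 1.2500·0.1200 = 0.1500 m
robot under decel: 1.2500²/(2·1.5000) = 0.5208 m
person approaches 0.6000·(0.1200+0.8333) = 0.5720 m
C+Z_d+Z_r = 0.0800+0.1000+0.0400 = 0.2200 m
S_min ≈ 0.1500+0.5208+0.5720+0.2200  ⇒  S_min = 8777/6000 m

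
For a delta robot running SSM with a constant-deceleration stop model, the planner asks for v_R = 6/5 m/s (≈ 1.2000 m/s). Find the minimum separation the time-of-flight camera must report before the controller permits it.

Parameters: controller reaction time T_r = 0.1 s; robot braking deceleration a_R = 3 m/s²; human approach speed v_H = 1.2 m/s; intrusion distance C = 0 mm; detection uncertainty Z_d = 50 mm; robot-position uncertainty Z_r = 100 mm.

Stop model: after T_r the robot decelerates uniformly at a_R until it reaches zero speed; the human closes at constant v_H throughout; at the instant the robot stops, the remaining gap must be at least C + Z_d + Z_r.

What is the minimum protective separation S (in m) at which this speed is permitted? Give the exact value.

T_s = v_R/a_R = (6/5)/3 = 0.4000 s
robot covers v_R·T_r = 1.2000·0.1000 = 0.1200 m before braking
robot under decel: 1.2000²/(2·3.0000) = 0.2400 m
person approaches 1.2000·(0.1000+0.4000) = 0.6000 m
margins: 0.0000+0.0500+0.1000 = 0.1500 m
S_min ≈ 0.1200+0.2400+0.6000+0.1500  ⇒  S_min = 111/100 m

S_min = 111/100 m = 1.1100 m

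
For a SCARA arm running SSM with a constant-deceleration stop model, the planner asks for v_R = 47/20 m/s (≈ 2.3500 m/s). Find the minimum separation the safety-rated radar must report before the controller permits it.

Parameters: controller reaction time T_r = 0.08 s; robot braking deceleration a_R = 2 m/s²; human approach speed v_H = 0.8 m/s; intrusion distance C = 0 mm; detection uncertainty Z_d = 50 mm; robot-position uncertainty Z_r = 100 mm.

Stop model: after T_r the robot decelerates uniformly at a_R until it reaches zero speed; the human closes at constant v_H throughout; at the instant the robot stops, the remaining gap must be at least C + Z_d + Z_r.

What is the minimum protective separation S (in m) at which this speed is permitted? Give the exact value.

stop time T_s = (47/20)/2 = 1.1750 s
robot in T_r: 2.3500·0.0800 = 0.1880 m
braking distance = 2.3500²/(2·2.0000) = 1.3806 m
human over T_r+T_s: 0.8000·(0.0800+1.1750) = 1.0040 m
margins: 0.0000+0.0500+0.1000 = 0.1500 m
S_min ≈ 0.1880+1.3806+1.0040+0.1500  ⇒  S_min = 21781/8000 m

S_min = 21781/8000 m = 2.7226 m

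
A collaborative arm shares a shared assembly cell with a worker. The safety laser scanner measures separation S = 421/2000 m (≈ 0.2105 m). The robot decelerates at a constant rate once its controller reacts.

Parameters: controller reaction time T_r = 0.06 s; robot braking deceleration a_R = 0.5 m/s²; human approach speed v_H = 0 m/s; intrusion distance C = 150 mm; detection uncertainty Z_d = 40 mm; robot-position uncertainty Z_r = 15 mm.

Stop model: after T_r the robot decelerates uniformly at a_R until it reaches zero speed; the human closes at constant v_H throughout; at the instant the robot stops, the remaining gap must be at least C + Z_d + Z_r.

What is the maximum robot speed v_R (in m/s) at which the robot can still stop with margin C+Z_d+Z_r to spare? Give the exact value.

at the boundary: (1)·v² + (3/50)·v + (-11/2000) = 0
  disc = (3/50)² − 4·(1)·(-11/2000) = 16/625 ; √disc = 4/25
  v_R = (−(3/50) + 4/25) / (2·(1)) = 1/20 m/s
check:
stop time T_s = (1/20)/(1/2) = 0.1000 s
reaction-phase robot travel = 0.0500·0.0600 = 0.0030 m
braking distance = 0.0500²/(2·0.5000) = 0.0025 m
human closes 0.0000·0.1600 = 0.0000 m
margins: 0.1500+0.0400+0.0150 = 0.2050 m
sum ≈ 0.0030+0.0025+0.0000+0.2050 ≈ 0.2105 m = S ✓

v_R_max = 1/20 m/s = 0.0500 m/s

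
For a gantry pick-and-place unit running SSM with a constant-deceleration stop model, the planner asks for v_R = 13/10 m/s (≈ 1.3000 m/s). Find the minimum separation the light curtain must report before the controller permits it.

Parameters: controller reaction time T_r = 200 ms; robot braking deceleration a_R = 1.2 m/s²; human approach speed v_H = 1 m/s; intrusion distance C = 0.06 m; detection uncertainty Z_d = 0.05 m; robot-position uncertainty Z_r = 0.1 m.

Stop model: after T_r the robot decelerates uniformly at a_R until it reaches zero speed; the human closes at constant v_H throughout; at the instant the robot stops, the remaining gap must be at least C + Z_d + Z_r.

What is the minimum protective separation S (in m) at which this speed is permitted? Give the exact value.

S_min = 983/400 m = 2.4575 m

stop time T_s = (13/10)/(6/5) = 1.0833 s
reaction-phase robot travel = 1.3000·0.2000 = 0.2600 m
robot covers 1.3000·1.0833 − ½·1.2000·1.0833² = 0.7042 m while stopping
human closes 1.0000·1.2833 = 1.2833 m
C+Z_d+Z_r = 0.0600+0.0500+0.1000 = 0.2100 m
S_min ≈ 0.2600+0.7042+1.2833+0.2100  ⇒  S_min = 983/400 m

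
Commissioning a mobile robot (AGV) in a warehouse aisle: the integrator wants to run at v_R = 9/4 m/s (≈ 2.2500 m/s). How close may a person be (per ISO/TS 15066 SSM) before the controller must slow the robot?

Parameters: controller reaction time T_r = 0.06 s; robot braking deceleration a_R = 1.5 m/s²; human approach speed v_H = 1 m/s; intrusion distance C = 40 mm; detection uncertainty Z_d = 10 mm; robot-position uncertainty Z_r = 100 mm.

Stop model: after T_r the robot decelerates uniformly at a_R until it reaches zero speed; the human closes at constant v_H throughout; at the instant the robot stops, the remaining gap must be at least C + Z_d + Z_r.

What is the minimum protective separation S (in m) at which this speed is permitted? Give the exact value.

S_min = 1413/400 m = 3.5325 m

braking lasts T_s = (9/4)/(3/2) = 1.5000 s
robot in T_r: 2.2500·0.0600 = 0.1350 m
robot under decel: 2.2500²/(2·1.5000) = 1.6875 m
human over T_r+T_s: 1.0000·(0.0600+1.5000) = 1.5600 m
residual clearance needed = 0.0400+0.0100+0.1000 = 0.1500 m
S_min ≈ 0.1350+1.6875+1.5600+0.1500  ⇒  S_min = 1413/400 m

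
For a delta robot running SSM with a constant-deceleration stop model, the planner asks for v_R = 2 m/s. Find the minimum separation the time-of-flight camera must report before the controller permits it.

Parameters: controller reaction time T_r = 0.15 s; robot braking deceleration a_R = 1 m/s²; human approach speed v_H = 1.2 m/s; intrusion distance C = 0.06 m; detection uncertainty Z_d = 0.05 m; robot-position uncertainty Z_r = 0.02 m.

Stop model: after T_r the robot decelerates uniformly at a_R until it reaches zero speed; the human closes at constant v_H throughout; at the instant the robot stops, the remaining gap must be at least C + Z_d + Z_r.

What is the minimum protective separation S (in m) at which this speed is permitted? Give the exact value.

stop time T_s = 2/1 = 2.0000 s
robot in T_r: 2.0000·0.1500 = 0.3000 m
robot covers 2.0000·2.0000 − ½·1.0000·2.0000² = 2.0000 m while stopping
person approaches 1.2000·(0.1500+2.0000) = 2.5800 m
margins: 0.0600+0.0500+0.0200 = 0.1300 m
S_min ≈ 0.3000+2.0000+2.5800+0.1300  ⇒  S_min = 501/100 m

S_min = 501/100 m = 5.0100 m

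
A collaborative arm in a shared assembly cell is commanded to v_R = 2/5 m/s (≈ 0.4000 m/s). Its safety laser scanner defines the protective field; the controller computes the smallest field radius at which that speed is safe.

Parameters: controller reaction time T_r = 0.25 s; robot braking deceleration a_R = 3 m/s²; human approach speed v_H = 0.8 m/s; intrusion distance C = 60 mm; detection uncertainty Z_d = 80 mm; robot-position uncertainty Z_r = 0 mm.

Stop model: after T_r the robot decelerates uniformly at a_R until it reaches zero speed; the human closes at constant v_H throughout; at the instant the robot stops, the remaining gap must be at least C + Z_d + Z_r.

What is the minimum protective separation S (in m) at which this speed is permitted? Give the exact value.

S_min = 43/75 m = 0.5733 m

T_s = v_R/a_R = (2/5)/3 = 0.1333 s
robot covers v_R·T_r = 0.4000·0.2500 = 0.1000 m before braking
braking distance = 0.4000²/(2·3.0000) = 0.0267 m
person approaches 0.8000·(0.2500+0.1333) = 0.3067 m
margins: 0.0600+0.0800+0.0000 = 0.1400 m
S_min ≈ 0.1000+0.0267+0.3067+0.1400  ⇒  S_min = 43/75 m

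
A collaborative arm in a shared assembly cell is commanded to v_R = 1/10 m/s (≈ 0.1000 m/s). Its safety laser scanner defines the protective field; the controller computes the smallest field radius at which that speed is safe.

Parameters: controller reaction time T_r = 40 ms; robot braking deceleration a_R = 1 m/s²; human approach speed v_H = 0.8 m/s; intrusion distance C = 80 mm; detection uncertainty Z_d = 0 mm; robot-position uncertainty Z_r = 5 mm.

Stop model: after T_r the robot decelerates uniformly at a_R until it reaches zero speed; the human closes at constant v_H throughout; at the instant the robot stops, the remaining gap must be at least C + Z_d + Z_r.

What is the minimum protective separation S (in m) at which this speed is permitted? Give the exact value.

S_min = 103/500 m = 0.2060 m

stop time T_s = (1/10)/1 = 0.1000 s
reaction-phase robot travel = 0.1000·0.0400 = 0.0040 m
braking distance = 0.1000²/(2·1.0000) = 0.0050 m
human over T_r+T_s: 0.8000·(0.0400+0.1000) = 0.1120 m
C+Z_d+Z_r = 0.0800+0.0000+0.0050 = 0.0850 m
S_min ≈ 0.0040+0.0050+0.1120+0.0850  ⇒  S_min = 103/500 m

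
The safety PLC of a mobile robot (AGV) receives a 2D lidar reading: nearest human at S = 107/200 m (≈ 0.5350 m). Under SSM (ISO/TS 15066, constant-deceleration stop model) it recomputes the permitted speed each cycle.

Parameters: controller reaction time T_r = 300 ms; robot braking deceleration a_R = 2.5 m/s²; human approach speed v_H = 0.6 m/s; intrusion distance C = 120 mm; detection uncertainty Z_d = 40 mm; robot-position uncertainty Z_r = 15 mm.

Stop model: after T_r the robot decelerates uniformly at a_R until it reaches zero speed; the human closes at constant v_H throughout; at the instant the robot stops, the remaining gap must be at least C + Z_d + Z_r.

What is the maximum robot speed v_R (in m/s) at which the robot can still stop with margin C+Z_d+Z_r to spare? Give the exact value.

v_R_max = 3/10 m/s = 0.3000 m/s

collect terms ⇒ (1/5)·v_R² + (27/50)·v_R + (-9/50) = 0
  disc = (27/50)² − 4·(1/5)·(-9/50) = 1089/2500 ; √disc = 33/50
  v_R = (−(27/50) + 33/50) / (2·(1/5)) = 3/10 m/s
check:
braking lasts T_s = (3/10)/(5/2) = 0.1200 s
reaction-phase robot travel = 0.3000·0.3000 = 0.0900 m
robot under decel: 0.3000²/(2·2.5000) = 0.0180 m
human over T_r+T_s: 0.6000·(0.3000+0.1200) = 0.2520 m
margins: 0.1200+0.0400+0.0150 = 0.1750 m
sum ≈ 0.0900+0.0180+0.2520+0.1750 ≈ 0.5350 m = S ✓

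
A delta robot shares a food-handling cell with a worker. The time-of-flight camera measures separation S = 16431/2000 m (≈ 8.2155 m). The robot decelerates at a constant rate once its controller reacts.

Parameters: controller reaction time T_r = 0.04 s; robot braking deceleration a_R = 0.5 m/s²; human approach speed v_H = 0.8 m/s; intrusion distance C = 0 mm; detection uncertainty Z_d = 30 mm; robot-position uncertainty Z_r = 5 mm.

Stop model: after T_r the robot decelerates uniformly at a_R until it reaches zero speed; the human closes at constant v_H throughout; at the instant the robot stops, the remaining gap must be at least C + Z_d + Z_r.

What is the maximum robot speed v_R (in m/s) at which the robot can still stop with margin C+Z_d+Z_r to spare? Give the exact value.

v_R_max = 43/20 m/s = 2.1500 m/s

collect terms ⇒ (1)·v_R² + (41/25)·v_R + (-16297/2000) = 0
  disc = (41/25)² − 4·(1)·(-16297/2000) = 88209/2500 ; √disc = 297/50
  v_R = (−(41/25) + 297/50) / (2·(1)) = 43/20 m/s
check:
braking lasts T_s = (43/20)/(1/2) = 4.3000 s
robot in T_r: 2.1500·0.0400 = 0.0860 m
robot covers 2.1500·4.3000 − ½·0.5000·4.3000² = 4.6225 m while stopping
human over T_r+T_s: 0.8000·(0.0400+4.3000) = 3.4720 m
C+Z_d+Z_r = 0.0000+0.0300+0.0050 = 0.0350 m
sum ≈ 0.0860+4.6225+3.4720+0.0350 ≈ 8.2155 m = S ✓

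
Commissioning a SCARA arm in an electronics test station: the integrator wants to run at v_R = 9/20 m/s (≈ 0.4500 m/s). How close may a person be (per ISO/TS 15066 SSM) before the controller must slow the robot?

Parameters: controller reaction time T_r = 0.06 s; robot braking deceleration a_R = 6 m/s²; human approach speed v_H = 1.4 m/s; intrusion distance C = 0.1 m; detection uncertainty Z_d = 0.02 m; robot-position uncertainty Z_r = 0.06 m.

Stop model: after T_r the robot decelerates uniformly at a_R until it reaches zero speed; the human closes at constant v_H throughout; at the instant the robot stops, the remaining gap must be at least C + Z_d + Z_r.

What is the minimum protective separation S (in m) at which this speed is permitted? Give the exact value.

stop time T_s = (9/20)/6 = 0.0750 s
robot covers v_R·T_r = 0.4500·0.0600 = 0.0270 m before braking
braking distance = 0.4500²/(2·6.0000) = 0.0169 m
human closes 1.4000·0.1350 = 0.1890 m
C+Z_d+Z_r = 0.1000+0.0200+0.0600 = 0.1800 m
S_min ≈ 0.0270+0.0169+0.1890+0.1800  ⇒  S_min = 3303/8000 m

S_min = 3303/8000 m = 0.4129 m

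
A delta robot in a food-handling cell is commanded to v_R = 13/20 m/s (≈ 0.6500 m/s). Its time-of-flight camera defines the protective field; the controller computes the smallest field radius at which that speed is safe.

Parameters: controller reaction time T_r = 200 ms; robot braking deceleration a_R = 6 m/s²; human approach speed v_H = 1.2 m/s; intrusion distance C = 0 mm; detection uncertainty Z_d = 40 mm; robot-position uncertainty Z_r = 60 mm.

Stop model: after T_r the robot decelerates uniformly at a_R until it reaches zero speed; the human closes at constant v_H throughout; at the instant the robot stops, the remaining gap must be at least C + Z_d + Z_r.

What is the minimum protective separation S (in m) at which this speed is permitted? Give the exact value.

stop time T_s = (13/20)/6 = 0.1083 s
robot in T_r: 0.6500·0.2000 = 0.1300 m
robot covers 0.6500·0.1083 − ½·6.0000·0.1083² = 0.0352 m while stopping
human over T_r+T_s: 1.2000·(0.2000+0.1083) = 0.3700 m
margins: 0.0000+0.0400+0.0600 = 0.1000 m
S_min ≈ 0.1300+0.0352+0.3700+0.1000  ⇒  S_min = 3049/4800 m

S_min = 3049/4800 m = 0.6352 m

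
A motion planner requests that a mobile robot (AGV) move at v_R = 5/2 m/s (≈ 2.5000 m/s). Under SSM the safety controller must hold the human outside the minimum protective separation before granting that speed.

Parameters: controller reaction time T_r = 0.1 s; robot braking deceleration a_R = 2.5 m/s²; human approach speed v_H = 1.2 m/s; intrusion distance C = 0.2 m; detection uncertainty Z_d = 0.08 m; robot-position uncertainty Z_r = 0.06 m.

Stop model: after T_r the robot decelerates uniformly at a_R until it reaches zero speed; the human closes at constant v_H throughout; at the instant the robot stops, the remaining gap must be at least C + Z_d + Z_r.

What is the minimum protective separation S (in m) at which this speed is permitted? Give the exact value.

S_min = 79/25 m = 3.1600 m

braking lasts T_s = (5/2)/(5/2) = 1.0000 s
reaction-phase robot travel = 2.5000·0.1000 = 0.2500 m
braking distance = 2.5000²/(2·2.5000) = 1.2500 m
person approaches 1.2000·(0.1000+1.0000) = 1.3200 m
margins: 0.2000+0.0800+0.0600 = 0.3400 m
S_min ≈ 0.2500+1.2500+1.3200+0.3400  ⇒  S_min = 79/25 m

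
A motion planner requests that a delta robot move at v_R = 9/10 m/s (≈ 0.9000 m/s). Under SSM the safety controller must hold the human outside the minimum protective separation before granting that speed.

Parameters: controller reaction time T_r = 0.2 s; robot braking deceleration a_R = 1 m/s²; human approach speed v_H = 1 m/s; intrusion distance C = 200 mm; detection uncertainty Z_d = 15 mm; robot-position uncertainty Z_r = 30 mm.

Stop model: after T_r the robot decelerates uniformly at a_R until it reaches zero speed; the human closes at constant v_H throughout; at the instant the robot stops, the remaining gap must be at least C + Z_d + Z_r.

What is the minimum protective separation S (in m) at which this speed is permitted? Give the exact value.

T_s = v_R/a_R = (9/10)/1 = 0.9000 s
robot covers v_R·T_r = 0.9000·0.2000 = 0.1800 m before braking
braking distance = 0.9000²/(2·1.0000) = 0.4050 m
person approaches 1.0000·(0.2000+0.9000) = 1.1000 m
C+Z_d+Z_r = 0.2000+0.0150+0.0300 = 0.2450 m
S_min ≈ 0.1800+0.4050+1.1000+0.2450  ⇒  S_min = 193/100 m

S_min = 193/100 m = 1.9300 m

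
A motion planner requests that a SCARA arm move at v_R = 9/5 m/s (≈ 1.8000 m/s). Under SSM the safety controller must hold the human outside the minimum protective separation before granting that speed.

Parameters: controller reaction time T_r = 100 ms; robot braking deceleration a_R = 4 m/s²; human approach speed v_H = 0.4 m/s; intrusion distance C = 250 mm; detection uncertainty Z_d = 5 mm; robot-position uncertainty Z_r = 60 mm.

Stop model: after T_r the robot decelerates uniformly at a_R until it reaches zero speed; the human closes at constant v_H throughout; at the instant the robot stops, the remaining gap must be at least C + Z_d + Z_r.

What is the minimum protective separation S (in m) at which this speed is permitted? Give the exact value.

T_s = v_R/a_R = (9/5)/4 = 0.4500 s
reaction-phase robot travel = 1.8000·0.1000 = 0.1800 m
robot under decel: 1.8000²/(2·4.0000) = 0.4050 m
human over T_r+T_s: 0.4000·(0.1000+0.4500) = 0.2200 m
C+Z_d+Z_r = 0.2500+0.0050+0.0600 = 0.3150 m
S_min ≈ 0.1800+0.4050+0.2200+0.3150  ⇒  S_min = 28/25 m

S_min = 28/25 m = 1.1200 m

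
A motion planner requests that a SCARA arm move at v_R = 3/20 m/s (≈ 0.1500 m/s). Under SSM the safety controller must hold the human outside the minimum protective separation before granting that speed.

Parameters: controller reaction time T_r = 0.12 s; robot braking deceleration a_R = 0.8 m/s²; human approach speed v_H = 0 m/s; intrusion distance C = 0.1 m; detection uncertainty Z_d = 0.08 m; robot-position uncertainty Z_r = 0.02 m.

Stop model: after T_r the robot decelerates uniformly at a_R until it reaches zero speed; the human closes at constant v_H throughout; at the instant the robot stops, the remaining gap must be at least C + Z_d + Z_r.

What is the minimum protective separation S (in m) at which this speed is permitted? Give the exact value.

stop time T_s = (3/20)/(4/5) = 0.1875 s
reaction-phase robot travel = 0.1500·0.1200 = 0.0180 m
robot covers 0.1500·0.1875 − ½·0.8000·0.1875² = 0.0141 m while stopping
human over T_r+T_s: 0.0000·(0.1200+0.1875) = 0.0000 m
C+Z_d+Z_r = 0.1000+0.0800+0.0200 = 0.2000 m
S_min ≈ 0.0180+0.0141+0.0000+0.2000  ⇒  S_min = 3713/16000 m

S_min = 3713/16000 m = 0.2321 m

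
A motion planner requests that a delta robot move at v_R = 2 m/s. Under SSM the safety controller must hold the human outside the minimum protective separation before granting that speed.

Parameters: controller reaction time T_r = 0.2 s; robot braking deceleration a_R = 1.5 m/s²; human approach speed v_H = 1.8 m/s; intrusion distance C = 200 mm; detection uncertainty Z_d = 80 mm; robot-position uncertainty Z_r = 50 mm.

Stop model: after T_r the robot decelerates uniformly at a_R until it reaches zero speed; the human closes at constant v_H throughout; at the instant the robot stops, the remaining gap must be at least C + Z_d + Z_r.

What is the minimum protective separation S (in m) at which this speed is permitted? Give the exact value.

braking lasts T_s = 2/(3/2) = 1.3333 s
robot covers v_R·T_r = 2.0000·0.2000 = 0.4000 m before braking
robot covers 2.0000·1.3333 − ½·1.5000·1.3333² = 1.3333 m while stopping
human over T_r+T_s: 1.8000·(0.2000+1.3333) = 2.7600 m
residual clearance needed = 0.2000+0.0800+0.0500 = 0.3300 m
S_min ≈ 0.4000+1.3333+2.7600+0.3300  ⇒  S_min = 1447/300 m

S_min = 1447/300 m = 4.8233 m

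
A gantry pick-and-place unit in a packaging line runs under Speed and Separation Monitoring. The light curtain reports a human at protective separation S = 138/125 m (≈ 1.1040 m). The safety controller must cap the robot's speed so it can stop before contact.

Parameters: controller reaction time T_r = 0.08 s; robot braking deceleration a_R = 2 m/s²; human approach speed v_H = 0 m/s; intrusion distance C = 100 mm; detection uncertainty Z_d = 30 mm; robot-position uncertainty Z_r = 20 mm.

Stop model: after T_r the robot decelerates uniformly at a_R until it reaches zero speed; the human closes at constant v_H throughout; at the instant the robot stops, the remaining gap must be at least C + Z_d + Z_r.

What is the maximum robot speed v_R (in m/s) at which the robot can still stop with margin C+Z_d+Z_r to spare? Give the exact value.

collect terms ⇒ (1/4)·v_R² + (2/25)·v_R + (-477/500) = 0
  disc = (2/25)² − 4·(1/4)·(-477/500) = 2401/2500 ; √disc = 49/50
  v_R = (−(2/25) + 49/50) / (2·(1/4)) = 9/5 m/s
check:
braking lasts T_s = (9/5)/2 = 0.9000 s
robot in T_r: 1.8000·0.0800 = 0.1440 m
braking distance = 1.8000²/(2·2.0000) = 0.8100 m
person approaches 0.0000·(0.0800+0.9000) = 0.0000 m
C+Z_d+Z_r = 0.1000+0.0300+0.0200 = 0.1500 m
sum ≈ 0.1440+0.8100+0.0000+0.1500 ≈ 1.1040 m = S ✓

v_R_max = 9/5 m/s = 1.8000 m/s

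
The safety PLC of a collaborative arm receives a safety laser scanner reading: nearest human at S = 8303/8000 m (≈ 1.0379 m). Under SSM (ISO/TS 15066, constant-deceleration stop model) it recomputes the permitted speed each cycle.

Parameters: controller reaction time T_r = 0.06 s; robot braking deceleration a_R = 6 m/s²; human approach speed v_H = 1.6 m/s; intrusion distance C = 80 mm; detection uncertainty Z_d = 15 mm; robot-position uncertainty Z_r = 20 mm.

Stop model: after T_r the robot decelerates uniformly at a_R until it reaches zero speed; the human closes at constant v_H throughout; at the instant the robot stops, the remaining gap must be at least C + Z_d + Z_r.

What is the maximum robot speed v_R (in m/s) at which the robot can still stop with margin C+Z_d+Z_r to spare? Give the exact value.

v_R_max = 7/4 m/s = 1.7500 m/s

collect terms ⇒ (1/12)·v_R² + (49/150)·v_R + (-1323/1600) = 0
  disc = (49/150)² − 4·(1/12)·(-1323/1600) = 137641/360000 ; √disc = 371/600
  v_R = (−(49/150) + 371/600) / (2·(1/12)) = 7/4 m/s
check:
braking lasts T_s = (7/4)/6 = 0.2917 s
robot covers v_R·T_r = 1.7500·0.0600 = 0.1050 m before braking
robot under decel: 1.7500²/(2·6.0000) = 0.2552 m
human over T_r+T_s: 1.6000·(0.0600+0.2917) = 0.5627 m
margins: 0.0800+0.0150+0.0200 = 0.1150 m
sum ≈ 0.1050+0.2552+0.5627+0.1150 ≈ 1.0379 m = S ✓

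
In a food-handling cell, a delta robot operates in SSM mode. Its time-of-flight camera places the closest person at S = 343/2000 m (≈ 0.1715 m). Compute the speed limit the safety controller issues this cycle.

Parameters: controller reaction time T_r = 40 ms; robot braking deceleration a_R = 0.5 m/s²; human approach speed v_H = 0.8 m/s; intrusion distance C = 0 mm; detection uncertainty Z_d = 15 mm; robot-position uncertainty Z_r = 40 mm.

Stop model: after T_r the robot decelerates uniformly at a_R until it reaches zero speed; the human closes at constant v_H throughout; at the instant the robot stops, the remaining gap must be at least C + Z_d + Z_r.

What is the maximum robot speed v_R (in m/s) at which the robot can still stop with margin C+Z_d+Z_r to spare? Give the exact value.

at the boundary: (1)·v² + (41/25)·v + (-169/2000) = 0
  disc = (41/25)² − 4·(1)·(-169/2000) = 7569/2500 ; √disc = 87/50
  v_R = (−(41/25) + 87/50) / (2·(1)) = 1/20 m/s
check:
braking lasts T_s = (1/20)/(1/2) = 0.1000 s
robot covers v_R·T_r = 0.0500·0.0400 = 0.0020 m before braking
robot covers 0.0500·0.1000 − ½·0.5000·0.1000² = 0.0025 m while stopping
person approaches 0.8000·(0.0400+0.1000) = 0.1120 m
C+Z_d+Z_r = 0.0000+0.0150+0.0400 = 0.0550 m
sum ≈ 0.0020+0.0025+0.1120+0.0550 ≈ 0.1715 m = S ✓

v_R_max = 1/20 m/s = 0.0500 m/s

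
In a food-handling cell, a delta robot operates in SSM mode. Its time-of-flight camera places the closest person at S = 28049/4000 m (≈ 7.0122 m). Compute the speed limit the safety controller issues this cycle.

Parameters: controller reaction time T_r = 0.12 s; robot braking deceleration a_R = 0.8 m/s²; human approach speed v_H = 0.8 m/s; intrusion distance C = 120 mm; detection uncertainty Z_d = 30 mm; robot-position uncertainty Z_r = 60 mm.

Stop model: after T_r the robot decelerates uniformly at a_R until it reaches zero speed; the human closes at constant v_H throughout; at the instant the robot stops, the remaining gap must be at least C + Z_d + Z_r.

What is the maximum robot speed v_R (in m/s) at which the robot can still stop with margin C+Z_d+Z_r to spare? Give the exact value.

v_R_max = 5/2 m/s = 2.5000 m/s

at the boundary: (5/8)·v² + (28/25)·v + (-1073/160) = 0
  disc = (28/25)² − 4·(5/8)·(-1073/160) = 720801/40000 ; √disc = 849/200
  v_R = (−(28/25) + 849/200) / (2·(5/8)) = 5/2 m/s
check:
braking lasts T_s = (5/2)/(4/5) = 3.1250 s
robot in T_r: 2.5000·0.1200 = 0.3000 m
braking distance = 2.5000²/(2·0.8000) = 3.9062 m
person approaches 0.8000·(0.1200+3.1250) = 2.5960 m
C+Z_d+Z_r = 0.1200+0.0300+0.0600 = 0.2100 m
sum ≈ 0.3000+3.9062+2.5960+0.2100 ≈ 7.0122 m = S ✓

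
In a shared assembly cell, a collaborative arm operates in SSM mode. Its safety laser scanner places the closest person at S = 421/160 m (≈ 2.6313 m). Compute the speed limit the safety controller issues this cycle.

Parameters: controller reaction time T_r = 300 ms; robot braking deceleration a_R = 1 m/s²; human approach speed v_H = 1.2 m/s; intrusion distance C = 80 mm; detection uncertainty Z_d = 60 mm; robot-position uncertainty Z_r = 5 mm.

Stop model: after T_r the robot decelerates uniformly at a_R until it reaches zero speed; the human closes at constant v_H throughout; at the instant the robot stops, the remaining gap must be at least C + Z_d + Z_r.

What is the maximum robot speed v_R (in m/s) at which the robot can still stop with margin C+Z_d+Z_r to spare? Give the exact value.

collect terms ⇒ (1/2)·v_R² + (3/2)·v_R + (-1701/800) = 0
  disc = (3/2)² − 4·(1/2)·(-1701/800) = 2601/400 ; √disc = 51/20
  v_R = (−(3/2) + 51/20) / (2·(1/2)) = 21/20 m/s
check:
stop time T_s = (21/20)/1 = 1.0500 s
robot in T_r: 1.0500·0.3000 = 0.3150 m
braking distance = 1.0500²/(2·1.0000) = 0.5513 m
human over T_r+T_s: 1.2000·(0.3000+1.0500) = 1.6200 m
residual clearance needed = 0.0800+0.0600+0.0050 = 0.1450 m
sum ≈ 0.3150+0.5513+1.6200+0.1450 ≈ 2.6313 m = S ✓

v_R_max = 21/20 m/s = 1.0500 m/s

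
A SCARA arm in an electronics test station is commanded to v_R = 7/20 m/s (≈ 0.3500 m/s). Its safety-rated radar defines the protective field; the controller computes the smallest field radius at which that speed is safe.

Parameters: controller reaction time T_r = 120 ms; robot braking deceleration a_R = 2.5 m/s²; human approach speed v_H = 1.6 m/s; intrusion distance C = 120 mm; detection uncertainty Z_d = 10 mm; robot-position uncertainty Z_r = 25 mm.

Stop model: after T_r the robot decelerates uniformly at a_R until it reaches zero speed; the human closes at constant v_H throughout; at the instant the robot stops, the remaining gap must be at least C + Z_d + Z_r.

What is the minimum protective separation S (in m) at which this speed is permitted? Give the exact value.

S_min = 51/80 m = 0.6375 m

braking lasts T_s = (7/20)/(5/2) = 0.1400 s
robot in T_r: 0.3500·0.1200 = 0.0420 m
robot covers 0.3500·0.1400 − ½·2.5000·0.1400² = 0.0245 m while stopping
human closes 1.6000·0.2600 = 0.4160 m
residual clearance needed = 0.1200+0.0100+0.0250 = 0.1550 m
S_min ≈ 0.0420+0.0245+0.4160+0.1550  ⇒  S_min = 51/80 m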